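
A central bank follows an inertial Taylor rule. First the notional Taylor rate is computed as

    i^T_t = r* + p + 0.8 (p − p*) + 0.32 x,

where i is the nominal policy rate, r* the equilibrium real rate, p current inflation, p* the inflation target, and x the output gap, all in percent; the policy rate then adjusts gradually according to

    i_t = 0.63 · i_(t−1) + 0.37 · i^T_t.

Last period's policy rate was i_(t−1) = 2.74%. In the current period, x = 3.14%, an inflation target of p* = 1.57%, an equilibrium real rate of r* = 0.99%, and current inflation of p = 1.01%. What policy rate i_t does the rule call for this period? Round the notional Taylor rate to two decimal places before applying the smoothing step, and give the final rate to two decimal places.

2.67%

i^T_t = 0.99 + 1.01 + 0.8 × (1.01 − 1.57) + 0.32 × 3.14
   = 0.99 + 1.01 − 0.448 + 1.0048 = 2.56
i_t = 0.63 × 2.74 + 0.37 × 2.56 = 1.7262 + 0.9472 = 2.67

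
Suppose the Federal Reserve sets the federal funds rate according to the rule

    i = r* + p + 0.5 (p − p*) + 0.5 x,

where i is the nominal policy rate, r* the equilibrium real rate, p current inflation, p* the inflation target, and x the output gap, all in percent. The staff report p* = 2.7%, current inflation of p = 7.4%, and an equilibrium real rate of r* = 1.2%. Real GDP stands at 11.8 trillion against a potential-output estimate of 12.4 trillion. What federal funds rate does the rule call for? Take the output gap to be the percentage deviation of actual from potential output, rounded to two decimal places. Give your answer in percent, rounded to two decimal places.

Output gap = 100 × (11.8 − 12.4) / 12.4 = -4.84%.
i = 1.20 + 7.40 + 0.5 × (7.40 − 2.70) + 0.5 × (-4.84)
   = 1.20 + 7.4 + 2.35 − 2.42 = 8.53

8.53%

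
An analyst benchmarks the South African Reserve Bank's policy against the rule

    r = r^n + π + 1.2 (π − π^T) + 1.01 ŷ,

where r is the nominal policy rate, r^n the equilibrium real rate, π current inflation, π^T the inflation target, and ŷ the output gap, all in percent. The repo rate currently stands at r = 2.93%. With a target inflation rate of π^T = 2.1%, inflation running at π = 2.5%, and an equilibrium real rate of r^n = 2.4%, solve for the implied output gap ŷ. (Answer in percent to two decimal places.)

-2.43%

1.01 ŷ = 2.93 − 2.4 − 2.5 − 1.2 × (2.5 − 2.1) = -2.45
ŷ = -2.45 / 1.01 = -2.43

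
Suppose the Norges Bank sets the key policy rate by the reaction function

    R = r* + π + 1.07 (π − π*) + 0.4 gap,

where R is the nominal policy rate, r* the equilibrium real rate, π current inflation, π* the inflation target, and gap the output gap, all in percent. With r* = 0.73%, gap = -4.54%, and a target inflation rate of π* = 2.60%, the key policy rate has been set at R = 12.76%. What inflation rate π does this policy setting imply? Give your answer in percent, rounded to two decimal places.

Collecting π: R = r* + (1 + 1.07) π − 1.07 π* + 0.4 gap
2.07 π = 12.76 − 0.73 + 1.07 × 2.60 − 0.4 × (-4.54) = 16.628
π = 16.628 / 2.07 = 8.03

8.03%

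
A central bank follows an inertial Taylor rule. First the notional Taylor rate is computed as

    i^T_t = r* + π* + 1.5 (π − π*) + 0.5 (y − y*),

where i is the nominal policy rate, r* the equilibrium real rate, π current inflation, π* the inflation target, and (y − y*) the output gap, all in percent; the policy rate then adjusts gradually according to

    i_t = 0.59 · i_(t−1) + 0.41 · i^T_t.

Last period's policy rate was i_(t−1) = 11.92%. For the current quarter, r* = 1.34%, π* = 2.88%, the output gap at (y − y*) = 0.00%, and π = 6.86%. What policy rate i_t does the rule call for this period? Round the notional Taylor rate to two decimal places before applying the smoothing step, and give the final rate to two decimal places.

i^T_t = 1.34 + 2.88 + 1.5 × (6.86 − 2.88) + 0.5 × 0.00
   = 1.34 + 2.88 + 5.97 + 0 = 10.19
i_t = 0.59 × 11.92 + 0.41 × 10.19 = 7.0328 + 4.1779 = 11.21

11.21%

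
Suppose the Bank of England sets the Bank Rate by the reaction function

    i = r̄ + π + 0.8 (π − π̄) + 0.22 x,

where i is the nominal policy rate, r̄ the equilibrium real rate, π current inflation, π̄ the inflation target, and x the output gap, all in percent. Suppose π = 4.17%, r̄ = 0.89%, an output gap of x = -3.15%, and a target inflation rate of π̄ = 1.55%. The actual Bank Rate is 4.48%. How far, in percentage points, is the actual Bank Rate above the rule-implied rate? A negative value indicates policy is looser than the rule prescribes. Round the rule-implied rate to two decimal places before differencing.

-1.98 pp

i = 0.89 + 4.17 + 0.8 × (4.17 − 1.55) + 0.22 × (-3.15)
   = 0.89 + 4.17 + 2.096 − 0.693 = 6.46
Deviation = 4.48 − 6.46 = -1.98 pp.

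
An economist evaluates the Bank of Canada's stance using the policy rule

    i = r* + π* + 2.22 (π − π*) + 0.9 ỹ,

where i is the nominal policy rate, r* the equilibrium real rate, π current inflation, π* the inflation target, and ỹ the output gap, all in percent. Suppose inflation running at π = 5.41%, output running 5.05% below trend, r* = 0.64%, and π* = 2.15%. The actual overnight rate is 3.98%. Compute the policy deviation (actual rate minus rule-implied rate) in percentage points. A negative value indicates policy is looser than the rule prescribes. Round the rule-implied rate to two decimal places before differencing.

Output 5.05% below potential → ỹ = -5.05.
i = 0.64 + 2.15 + 2.22 × (5.41 − 2.15) + 0.9 × (-5.05)
   = 0.64 + 2.15 + 7.2372 − 4.545 = 5.48
Deviation = 3.98 − 5.48 = -1.50 pp.

-1.50 pp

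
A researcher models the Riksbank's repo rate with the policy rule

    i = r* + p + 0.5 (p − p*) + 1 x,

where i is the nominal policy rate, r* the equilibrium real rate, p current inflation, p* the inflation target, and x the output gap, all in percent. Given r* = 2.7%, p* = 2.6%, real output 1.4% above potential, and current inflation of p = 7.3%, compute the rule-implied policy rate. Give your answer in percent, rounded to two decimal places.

Output 1.4% above potential → x = 1.4.
i = 2.7 + 7.3 + 0.5 × (7.3 − 2.6) + 1 × 1.4
   = 2.7 + 7.3 + 2.35 + 1.4 = 13.75

13.75%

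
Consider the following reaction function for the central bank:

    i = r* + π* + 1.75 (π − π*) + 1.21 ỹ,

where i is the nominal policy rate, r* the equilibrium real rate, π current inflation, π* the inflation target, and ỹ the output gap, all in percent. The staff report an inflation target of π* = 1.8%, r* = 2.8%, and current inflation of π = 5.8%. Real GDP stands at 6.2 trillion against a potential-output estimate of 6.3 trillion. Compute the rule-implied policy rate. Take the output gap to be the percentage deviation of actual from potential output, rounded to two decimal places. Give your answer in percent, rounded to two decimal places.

Output gap = 100 × (6.2 − 6.3) / 6.3 = -1.59%.
i = 2.80 + 1.80 + 1.75 × (5.80 − 1.80) + 1.21 × (-1.59)
   = 2.80 + 1.8 + 7 − 1.9239 = 9.68

9.68%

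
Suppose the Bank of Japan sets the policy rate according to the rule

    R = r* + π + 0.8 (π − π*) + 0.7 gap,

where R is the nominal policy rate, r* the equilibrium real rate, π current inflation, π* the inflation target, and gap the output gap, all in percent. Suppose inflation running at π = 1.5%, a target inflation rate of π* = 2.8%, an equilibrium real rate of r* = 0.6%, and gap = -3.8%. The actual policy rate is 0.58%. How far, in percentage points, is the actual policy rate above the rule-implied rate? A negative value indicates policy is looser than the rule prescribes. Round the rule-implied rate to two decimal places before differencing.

2.18 pp

R = 0.6 + 1.5 + 0.8 × (1.5 − 2.8) + 0.7 × (-3.8)
   = 0.6 + 1.5 − 1.04 − 2.66 = -1.60
Deviation = 0.58 − (-1.60) = 2.18 pp.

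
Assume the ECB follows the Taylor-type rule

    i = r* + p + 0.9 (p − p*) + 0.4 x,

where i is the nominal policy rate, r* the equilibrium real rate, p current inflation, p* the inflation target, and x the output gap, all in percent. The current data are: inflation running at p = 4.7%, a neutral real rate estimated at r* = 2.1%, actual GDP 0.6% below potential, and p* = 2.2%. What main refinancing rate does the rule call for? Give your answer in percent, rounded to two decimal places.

Output 0.6% below potential → x = -0.6.
i = 2.1 + 4.7 + 0.9 × (4.7 − 2.2) + 0.4 × (-0.6)
   = 2.1 + 4.7 + 2.25 − 0.24 = 8.81

8.81%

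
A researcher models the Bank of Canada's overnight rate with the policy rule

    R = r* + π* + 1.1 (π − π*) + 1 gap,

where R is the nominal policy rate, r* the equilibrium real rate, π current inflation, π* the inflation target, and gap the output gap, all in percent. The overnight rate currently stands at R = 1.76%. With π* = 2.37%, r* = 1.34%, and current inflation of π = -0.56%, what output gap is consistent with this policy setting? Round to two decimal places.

1 gap = 1.76 − 1.34 − 2.37 − 1.1 × ((-0.56) − 2.37) = 1.273
gap = 1.273 / 1 = 1.27

1.27%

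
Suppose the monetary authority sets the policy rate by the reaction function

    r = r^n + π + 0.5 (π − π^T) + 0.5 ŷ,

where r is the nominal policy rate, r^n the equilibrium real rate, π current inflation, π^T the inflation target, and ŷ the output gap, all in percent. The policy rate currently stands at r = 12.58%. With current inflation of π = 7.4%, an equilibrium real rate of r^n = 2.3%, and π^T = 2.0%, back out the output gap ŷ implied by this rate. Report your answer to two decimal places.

0.5 ŷ = 12.58 − 2.3 − 7.4 − 0.5 × (7.4 − 2.0) = 0.18
ŷ = 0.18 / 0.5 = 0.36

0.36%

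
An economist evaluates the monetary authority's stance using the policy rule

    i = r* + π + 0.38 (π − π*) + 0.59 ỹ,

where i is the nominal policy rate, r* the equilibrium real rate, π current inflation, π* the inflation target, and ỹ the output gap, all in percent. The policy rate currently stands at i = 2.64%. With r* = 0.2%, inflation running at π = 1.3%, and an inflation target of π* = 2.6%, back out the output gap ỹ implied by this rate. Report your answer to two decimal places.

2.77%

0.59 ỹ = 2.64 − 0.2 − 1.3 − 0.38 × (1.3 − 2.6) = 1.634
ỹ = 1.634 / 0.59 = 2.77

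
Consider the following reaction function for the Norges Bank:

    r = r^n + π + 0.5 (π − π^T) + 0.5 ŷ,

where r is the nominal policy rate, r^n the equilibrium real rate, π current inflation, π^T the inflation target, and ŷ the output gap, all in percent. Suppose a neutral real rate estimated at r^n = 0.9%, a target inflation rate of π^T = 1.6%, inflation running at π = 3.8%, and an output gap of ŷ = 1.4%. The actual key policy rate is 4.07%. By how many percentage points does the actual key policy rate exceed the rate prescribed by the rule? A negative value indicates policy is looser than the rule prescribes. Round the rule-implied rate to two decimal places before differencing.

-2.43 pp

r = 0.9 + 3.8 + 0.5 × (3.8 − 1.6) + 0.5 × 1.4
   = 0.9 + 3.8 + 1.1 + 0.7 = 6.50
Deviation = 4.07 − 6.50 = -2.43 pp.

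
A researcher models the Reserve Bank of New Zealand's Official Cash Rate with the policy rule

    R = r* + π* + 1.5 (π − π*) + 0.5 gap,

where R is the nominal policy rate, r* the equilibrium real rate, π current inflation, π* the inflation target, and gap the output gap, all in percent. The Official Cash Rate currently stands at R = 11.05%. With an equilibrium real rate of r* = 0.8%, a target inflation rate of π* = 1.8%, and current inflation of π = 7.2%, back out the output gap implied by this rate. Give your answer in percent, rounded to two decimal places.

0.5 gap = 11.05 − 0.8 − 1.8 − 1.5 × (7.2 − 1.8) = 0.35
gap = 0.35 / 0.5 = 0.70

0.70%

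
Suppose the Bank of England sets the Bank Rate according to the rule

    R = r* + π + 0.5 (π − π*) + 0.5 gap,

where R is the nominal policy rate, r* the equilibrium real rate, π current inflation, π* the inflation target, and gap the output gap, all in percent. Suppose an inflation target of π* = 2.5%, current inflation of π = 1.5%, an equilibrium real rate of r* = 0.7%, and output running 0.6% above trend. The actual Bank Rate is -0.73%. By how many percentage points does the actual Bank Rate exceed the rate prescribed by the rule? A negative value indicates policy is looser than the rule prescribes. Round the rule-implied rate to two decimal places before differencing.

Output 0.6% above potential → gap = 0.6.
R = 0.7 + 1.5 + 0.5 × (1.5 − 2.5) + 0.5 × 0.6
   = 0.7 + 1.5 − 0.5 + 0.3 = 2.00
Deviation = -0.73 − 2.00 = -2.73 pp.

-2.73 pp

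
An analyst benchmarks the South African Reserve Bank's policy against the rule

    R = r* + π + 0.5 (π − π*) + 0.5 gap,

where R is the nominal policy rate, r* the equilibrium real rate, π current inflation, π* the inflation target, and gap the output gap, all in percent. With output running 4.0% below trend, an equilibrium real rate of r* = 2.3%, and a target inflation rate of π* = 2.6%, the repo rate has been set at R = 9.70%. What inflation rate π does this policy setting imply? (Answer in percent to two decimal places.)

Output 4.0% below potential → gap = -4.0.
Collecting π: R = r* + (1 + 0.5) π − 0.5 π* + 0.5 gap
1.5 π = 9.70 − 2.3 + 0.5 × 2.6 − 0.5 × (-4.0) = 10.7
π = 10.7 / 1.5 = 7.13

7.13%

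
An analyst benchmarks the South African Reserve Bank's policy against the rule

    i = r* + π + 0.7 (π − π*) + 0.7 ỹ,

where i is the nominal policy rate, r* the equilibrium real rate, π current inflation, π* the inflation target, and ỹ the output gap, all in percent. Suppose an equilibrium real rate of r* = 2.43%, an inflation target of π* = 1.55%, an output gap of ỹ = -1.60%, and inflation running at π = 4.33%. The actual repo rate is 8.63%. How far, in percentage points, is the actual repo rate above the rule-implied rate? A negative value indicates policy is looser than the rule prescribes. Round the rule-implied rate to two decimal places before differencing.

i = 2.43 + 4.33 + 0.7 × (4.33 − 1.55) + 0.7 × (-1.60)
   = 2.43 + 4.33 + 1.946 − 1.12 = 7.59
Deviation = 8.63 − 7.59 = 1.04 pp.

1.04 pp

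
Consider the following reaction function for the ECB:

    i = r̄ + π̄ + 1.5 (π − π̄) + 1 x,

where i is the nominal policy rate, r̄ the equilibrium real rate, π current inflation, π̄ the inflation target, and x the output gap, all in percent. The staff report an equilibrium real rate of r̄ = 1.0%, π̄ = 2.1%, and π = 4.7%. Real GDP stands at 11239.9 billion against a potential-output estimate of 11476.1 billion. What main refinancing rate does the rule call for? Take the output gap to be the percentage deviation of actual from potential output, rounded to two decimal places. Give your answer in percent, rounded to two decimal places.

4.94%

Output gap = 100 × (11239.9 − 11476.1) / 11476.1 = -2.06%.
i = 1.00 + 2.10 + 1.5 × (4.70 − 2.10) + 1 × (-2.06)
   = 1.00 + 2.1 + 3.9 − 2.06 = 4.94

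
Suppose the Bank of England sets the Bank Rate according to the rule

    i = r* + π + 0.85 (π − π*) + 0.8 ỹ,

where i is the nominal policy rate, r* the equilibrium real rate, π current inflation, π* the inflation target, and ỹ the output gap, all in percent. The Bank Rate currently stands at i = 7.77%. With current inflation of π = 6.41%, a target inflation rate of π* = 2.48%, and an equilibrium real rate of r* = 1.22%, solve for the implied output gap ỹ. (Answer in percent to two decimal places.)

-4.00%

0.8 ỹ = 7.77 − 1.22 − 6.41 − 0.85 × (6.41 − 2.48) = -3.2005
ỹ = -3.2005 / 0.8 = -4.00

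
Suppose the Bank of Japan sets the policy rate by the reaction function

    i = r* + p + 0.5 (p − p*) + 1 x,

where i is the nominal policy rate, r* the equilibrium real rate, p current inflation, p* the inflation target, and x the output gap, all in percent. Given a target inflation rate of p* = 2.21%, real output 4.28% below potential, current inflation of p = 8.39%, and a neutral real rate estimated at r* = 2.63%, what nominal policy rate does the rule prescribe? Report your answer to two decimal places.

Output 4.28% below potential → x = -4.28.
i = 2.63 + 8.39 + 0.5 × (8.39 − 2.21) + 1 × (-4.28)
   = 2.63 + 8.39 + 3.09 − 4.28 = 9.83

9.83%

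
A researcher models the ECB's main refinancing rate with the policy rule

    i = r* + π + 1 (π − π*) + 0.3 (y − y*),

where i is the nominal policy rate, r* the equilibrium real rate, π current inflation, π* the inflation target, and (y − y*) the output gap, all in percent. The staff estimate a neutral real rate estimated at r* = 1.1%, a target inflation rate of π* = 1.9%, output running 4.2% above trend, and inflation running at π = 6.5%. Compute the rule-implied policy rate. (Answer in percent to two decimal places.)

13.46%

Output 4.2% above potential → (y − y*) = 4.2.
i = 1.1 + 6.5 + 1 × (6.5 − 1.9) + 0.3 × 4.2
   = 1.1 + 6.5 + 4.6 + 1.26 = 13.46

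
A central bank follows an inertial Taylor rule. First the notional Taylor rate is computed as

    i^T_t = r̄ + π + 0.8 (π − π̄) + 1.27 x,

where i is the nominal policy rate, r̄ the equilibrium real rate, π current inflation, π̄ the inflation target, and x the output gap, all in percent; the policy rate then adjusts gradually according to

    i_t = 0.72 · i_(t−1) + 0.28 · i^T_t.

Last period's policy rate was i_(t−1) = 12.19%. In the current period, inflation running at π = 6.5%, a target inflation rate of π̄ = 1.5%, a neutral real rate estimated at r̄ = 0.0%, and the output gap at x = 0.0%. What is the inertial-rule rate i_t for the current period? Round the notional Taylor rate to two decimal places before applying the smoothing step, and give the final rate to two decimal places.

i^T_t = 0.0 + 6.5 + 0.8 × (6.5 − 1.5) + 1.27 × 0.0
   = 0.0 + 6.5 + 4 + 0 = 10.50
i_t = 0.72 × 12.19 + 0.28 × 10.50 = 8.7768 + 2.94 = 11.72

11.72%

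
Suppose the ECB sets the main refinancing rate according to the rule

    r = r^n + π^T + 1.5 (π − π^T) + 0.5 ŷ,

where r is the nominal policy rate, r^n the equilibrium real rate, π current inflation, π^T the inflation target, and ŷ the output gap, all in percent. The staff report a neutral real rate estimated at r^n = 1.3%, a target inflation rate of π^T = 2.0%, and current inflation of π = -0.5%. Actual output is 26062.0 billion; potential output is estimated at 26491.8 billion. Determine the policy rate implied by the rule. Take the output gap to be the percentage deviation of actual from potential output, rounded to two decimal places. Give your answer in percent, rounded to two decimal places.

Output gap = 100 × (26062.0 − 26491.8) / 26491.8 = -1.62%.
r = 1.30 + 2.00 + 1.5 × (-0.50 − 2.00) + 0.5 × (-1.62)
   = 1.30 + 2 − 3.75 − 0.81 = -1.26

-1.26%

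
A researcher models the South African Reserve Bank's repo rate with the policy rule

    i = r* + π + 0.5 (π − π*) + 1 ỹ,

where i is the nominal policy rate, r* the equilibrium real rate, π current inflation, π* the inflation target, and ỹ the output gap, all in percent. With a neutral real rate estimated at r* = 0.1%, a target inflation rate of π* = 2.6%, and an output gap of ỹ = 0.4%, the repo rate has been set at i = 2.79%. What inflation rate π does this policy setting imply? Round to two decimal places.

Collecting π: i = r* + (1 + 0.5) π − 0.5 π* + 1 ỹ
1.5 π = 2.79 − 0.1 + 0.5 × 2.6 − 1 × 0.4 = 3.59
π = 3.59 / 1.5 = 2.39

2.39%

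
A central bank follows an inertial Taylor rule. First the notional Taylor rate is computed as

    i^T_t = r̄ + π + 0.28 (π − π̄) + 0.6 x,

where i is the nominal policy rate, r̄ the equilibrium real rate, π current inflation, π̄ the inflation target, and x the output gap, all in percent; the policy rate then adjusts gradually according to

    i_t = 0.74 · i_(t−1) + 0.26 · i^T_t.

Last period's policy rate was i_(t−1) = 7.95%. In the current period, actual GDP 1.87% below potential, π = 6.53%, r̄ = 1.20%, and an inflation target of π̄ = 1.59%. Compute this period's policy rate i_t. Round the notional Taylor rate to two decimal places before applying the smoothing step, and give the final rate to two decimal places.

7.96%

Output 1.87% below potential → x = -1.87.
i^T_t = 1.20 + 6.53 + 0.28 × (6.53 − 1.59) + 0.6 × (-1.87)
   = 1.20 + 6.53 + 1.3832 − 1.122 = 7.99
i_t = 0.74 × 7.95 + 0.26 × 7.99 = 5.883 + 2.0774 = 7.96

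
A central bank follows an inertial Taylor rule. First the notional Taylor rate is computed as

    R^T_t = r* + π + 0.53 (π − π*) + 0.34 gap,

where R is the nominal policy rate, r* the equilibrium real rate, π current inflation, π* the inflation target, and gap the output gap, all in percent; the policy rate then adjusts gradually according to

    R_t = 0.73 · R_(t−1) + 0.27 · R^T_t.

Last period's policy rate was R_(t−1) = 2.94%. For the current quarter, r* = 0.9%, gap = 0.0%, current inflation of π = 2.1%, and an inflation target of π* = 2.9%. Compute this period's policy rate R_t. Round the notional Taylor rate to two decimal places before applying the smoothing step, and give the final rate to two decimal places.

R^T_t = 0.9 + 2.1 + 0.53 × (2.1 − 2.9) + 0.34 × 0.0
   = 0.9 + 2.1 − 0.424 + 0 = 2.58
R_t = 0.73 × 2.94 + 0.27 × 2.58 = 2.1462 + 0.6966 = 2.84

2.84%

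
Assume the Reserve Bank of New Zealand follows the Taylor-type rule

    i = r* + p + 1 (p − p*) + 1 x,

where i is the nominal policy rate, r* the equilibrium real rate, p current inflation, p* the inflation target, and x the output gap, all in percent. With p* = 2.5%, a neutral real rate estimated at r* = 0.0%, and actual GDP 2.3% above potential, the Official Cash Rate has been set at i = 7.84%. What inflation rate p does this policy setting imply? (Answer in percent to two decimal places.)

Output 2.3% above potential → x = 2.3.
Collecting p: i = r* + (1 + 1) p − 1 p* + 1 x
2 p = 7.84 − 0.0 + 1 × 2.5 − 1 × 2.3 = 8.04
p = 8.04 / 2 = 4.02

4.02%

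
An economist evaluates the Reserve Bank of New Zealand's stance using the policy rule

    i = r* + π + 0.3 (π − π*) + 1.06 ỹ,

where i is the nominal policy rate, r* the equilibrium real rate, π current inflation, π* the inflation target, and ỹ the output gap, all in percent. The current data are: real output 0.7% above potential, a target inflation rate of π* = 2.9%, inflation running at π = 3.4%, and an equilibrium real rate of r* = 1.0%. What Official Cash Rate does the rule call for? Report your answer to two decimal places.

5.29%

Output 0.7% above potential → ỹ = 0.7.
i = 1.0 + 3.4 + 0.3 × (3.4 − 2.9) + 1.06 × 0.7
   = 1.0 + 3.4 + 0.15 + 0.742 = 5.29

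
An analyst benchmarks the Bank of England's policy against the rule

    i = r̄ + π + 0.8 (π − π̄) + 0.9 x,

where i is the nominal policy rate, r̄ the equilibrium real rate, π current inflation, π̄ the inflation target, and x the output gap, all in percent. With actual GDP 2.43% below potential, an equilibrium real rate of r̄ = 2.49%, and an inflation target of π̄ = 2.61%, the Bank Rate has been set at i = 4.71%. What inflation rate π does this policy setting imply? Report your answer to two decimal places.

3.61%

Output 2.43% below potential → x = -2.43.
Collecting π: i = r̄ + (1 + 0.8) π − 0.8 π̄ + 0.9 x
1.8 π = 4.71 − 2.49 + 0.8 × 2.61 − 0.9 × (-2.43) = 6.495
π = 6.495 / 1.8 = 3.61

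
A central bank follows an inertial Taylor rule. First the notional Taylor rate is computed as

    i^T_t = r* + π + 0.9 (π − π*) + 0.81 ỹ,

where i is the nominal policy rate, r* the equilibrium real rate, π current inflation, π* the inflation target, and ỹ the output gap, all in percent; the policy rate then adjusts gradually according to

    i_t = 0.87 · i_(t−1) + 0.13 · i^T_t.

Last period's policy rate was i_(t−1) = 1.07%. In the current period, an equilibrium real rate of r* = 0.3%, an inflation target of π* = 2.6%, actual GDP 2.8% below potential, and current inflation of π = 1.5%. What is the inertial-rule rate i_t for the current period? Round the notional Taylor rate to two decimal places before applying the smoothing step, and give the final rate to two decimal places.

Output 2.8% below potential → ỹ = -2.8.
i^T_t = 0.3 + 1.5 + 0.9 × (1.5 − 2.6) + 0.81 × (-2.8)
   = 0.3 + 1.5 − 0.99 − 2.268 = -1.46
i_t = 0.87 × 1.07 + 0.13 × (-1.46) = 0.9309 − 0.1898 = 0.74

0.74%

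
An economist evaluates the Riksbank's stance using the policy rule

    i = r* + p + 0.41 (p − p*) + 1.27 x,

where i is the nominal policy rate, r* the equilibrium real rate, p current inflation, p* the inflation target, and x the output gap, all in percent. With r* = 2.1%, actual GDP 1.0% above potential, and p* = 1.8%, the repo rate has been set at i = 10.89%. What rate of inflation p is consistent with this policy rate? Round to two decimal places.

5.86%

Output 1.0% above potential → x = 1.0.
Collecting p: i = r* + (1 + 0.41) p − 0.41 p* + 1.27 x
1.41 p = 10.89 − 2.1 + 0.41 × 1.8 − 1.27 × 1.0 = 8.258
p = 8.258 / 1.41 = 5.86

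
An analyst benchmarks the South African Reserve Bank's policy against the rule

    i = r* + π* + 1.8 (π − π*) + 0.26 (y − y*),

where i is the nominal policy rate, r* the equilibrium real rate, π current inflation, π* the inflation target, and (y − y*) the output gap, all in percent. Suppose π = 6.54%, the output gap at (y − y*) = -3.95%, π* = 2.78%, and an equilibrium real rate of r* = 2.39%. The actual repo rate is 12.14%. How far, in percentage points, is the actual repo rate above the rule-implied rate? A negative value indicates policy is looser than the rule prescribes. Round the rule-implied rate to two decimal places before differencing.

1.23 pp

i = 2.39 + 2.78 + 1.8 × (6.54 − 2.78) + 0.26 × (-3.95)
   = 2.39 + 2.78 + 6.768 − 1.027 = 10.91
Deviation = 12.14 − 10.91 = 1.23 pp.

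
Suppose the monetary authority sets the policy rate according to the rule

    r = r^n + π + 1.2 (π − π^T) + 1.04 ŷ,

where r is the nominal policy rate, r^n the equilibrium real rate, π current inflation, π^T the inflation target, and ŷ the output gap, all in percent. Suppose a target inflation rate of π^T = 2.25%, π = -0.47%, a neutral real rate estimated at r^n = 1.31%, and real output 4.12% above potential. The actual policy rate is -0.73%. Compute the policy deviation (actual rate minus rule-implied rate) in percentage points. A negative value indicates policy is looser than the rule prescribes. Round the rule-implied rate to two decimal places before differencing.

-2.59 pp

Output 4.12% above potential → ŷ = 4.12.
r = 1.31 + (-0.47) + 1.2 × (-0.47 − 2.25) + 1.04 × 4.12
   = 1.31 − 0.47 − 3.264 + 4.2848 = 1.86
Deviation = -0.73 − 1.86 = -2.59 pp.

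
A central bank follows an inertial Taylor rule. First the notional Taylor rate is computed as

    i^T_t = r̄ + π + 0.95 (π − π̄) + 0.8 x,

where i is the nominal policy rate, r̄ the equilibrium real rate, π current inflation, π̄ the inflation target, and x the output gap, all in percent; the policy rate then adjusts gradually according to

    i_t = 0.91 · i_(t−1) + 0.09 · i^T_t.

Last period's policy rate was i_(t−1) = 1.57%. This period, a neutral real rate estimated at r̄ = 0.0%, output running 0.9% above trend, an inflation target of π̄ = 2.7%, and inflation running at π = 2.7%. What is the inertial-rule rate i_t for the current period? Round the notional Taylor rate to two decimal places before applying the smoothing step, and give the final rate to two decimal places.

Output 0.9% above potential → x = 0.9.
i^T_t = 0.0 + 2.7 + 0.95 × (2.7 − 2.7) + 0.8 × 0.9
   = 0.0 + 2.7 + 0 + 0.72 = 3.42
i_t = 0.91 × 1.57 + 0.09 × 3.42 = 1.4287 + 0.3078 = 1.74

1.74%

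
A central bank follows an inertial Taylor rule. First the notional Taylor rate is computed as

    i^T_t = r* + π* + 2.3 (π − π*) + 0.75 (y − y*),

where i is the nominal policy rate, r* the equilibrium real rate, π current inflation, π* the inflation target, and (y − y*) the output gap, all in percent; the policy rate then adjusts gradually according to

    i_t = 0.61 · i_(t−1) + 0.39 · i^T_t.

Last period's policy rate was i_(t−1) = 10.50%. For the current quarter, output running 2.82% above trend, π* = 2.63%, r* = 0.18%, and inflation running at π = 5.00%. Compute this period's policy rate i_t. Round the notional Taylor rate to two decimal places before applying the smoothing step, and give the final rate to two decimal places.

10.45%

Output 2.82% above potential → (y − y*) = 2.82.
i^T_t = 0.18 + 2.63 + 2.3 × (5.00 − 2.63) + 0.75 × 2.82
   = 0.18 + 2.63 + 5.451 + 2.115 = 10.38
i_t = 0.61 × 10.50 + 0.39 × 10.38 = 6.405 + 4.0482 = 10.45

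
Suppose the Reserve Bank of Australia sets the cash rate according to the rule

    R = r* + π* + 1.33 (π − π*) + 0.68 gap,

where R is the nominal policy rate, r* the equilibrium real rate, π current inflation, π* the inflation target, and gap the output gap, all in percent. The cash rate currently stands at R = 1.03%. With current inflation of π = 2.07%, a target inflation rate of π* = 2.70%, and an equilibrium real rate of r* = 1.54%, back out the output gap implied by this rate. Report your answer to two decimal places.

-3.49%

0.68 gap = 1.03 − 1.54 − 2.70 − 1.33 × (2.07 − 2.70) = -2.3721
gap = -2.3721 / 0.68 = -3.49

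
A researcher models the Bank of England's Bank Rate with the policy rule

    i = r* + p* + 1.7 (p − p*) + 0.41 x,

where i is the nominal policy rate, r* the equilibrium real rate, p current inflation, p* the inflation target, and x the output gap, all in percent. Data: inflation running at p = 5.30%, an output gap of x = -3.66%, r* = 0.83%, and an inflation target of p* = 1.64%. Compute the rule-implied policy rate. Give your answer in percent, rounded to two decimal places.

i = 0.83 + 1.64 + 1.7 × (5.30 − 1.64) + 0.41 × (-3.66)
   = 0.83 + 1.64 + 6.222 − 1.5006 = 7.19

7.19%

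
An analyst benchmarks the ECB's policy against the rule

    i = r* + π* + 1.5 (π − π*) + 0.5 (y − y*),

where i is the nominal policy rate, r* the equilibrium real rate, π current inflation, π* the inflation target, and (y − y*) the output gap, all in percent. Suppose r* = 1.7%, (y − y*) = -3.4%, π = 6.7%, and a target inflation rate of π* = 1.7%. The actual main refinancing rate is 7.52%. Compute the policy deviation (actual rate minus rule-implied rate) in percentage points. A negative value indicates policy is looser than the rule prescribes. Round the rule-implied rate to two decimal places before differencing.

-1.68 pp

i = 1.7 + 1.7 + 1.5 × (6.7 − 1.7) + 0.5 × (-3.4)
   = 1.7 + 1.7 + 7.5 − 1.7 = 9.20
Deviation = 7.52 − 9.20 = -1.68 pp.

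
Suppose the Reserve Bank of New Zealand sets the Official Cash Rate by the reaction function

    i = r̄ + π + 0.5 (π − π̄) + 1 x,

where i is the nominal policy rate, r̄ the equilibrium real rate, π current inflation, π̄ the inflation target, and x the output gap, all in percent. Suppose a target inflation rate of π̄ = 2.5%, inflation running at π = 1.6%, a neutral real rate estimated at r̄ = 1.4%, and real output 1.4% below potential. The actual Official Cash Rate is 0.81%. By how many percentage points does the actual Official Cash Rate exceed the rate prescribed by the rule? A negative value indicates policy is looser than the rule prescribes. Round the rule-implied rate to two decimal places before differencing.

Output 1.4% below potential → x = -1.4.
i = 1.4 + 1.6 + 0.5 × (1.6 − 2.5) + 1 × (-1.4)
   = 1.4 + 1.6 − 0.45 − 1.4 = 1.15
Deviation = 0.81 − 1.15 = -0.34 pp.

-0.34 pp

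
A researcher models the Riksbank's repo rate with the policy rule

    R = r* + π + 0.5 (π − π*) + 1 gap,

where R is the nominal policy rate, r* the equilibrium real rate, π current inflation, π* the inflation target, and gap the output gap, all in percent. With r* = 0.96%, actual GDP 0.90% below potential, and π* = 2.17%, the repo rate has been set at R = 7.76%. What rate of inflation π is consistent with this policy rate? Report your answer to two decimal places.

Output 0.90% below potential → gap = -0.90.
Collecting π: R = r* + (1 + 0.5) π − 0.5 π* + 1 gap
1.5 π = 7.76 − 0.96 + 0.5 × 2.17 − 1 × (-0.90) = 8.785
π = 8.785 / 1.5 = 5.86

5.86%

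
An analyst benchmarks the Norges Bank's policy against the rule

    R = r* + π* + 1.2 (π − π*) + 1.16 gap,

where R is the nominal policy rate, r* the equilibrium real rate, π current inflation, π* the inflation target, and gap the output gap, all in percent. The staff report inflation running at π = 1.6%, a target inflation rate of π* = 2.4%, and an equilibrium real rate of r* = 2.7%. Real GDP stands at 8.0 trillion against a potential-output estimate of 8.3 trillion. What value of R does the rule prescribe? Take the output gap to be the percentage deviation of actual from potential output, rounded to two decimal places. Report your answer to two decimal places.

-0.05%

Output gap = 100 × (8.0 − 8.3) / 8.3 = -3.61%.
R = 2.70 + 2.40 + 1.2 × (1.60 − 2.40) + 1.16 × (-3.61)
   = 2.70 + 2.4 − 0.96 − 4.1876 = -0.05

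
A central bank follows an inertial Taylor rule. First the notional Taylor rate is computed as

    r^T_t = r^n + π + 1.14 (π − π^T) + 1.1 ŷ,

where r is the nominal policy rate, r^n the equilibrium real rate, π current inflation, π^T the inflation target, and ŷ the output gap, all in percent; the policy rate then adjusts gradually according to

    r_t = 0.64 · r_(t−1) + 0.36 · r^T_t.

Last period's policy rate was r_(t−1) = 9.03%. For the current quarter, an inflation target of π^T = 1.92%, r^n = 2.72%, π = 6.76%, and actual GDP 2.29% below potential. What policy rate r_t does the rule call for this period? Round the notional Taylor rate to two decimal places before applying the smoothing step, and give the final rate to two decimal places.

Output 2.29% below potential → ŷ = -2.29.
r^T_t = 2.72 + 6.76 + 1.14 × (6.76 − 1.92) + 1.1 × (-2.29)
   = 2.72 + 6.76 + 5.5176 − 2.519 = 12.48
r_t = 0.64 × 9.03 + 0.36 × 12.48 = 5.7792 + 4.4928 = 10.27

10.27%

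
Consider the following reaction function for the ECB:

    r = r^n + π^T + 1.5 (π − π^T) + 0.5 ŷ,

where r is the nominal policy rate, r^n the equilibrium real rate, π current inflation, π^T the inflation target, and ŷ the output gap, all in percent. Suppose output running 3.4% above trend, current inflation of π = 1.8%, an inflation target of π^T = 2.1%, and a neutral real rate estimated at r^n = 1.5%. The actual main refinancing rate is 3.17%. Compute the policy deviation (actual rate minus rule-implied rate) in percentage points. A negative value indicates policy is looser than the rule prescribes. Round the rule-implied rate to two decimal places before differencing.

Output 3.4% above potential → ŷ = 3.4.
r = 1.5 + 2.1 + 1.5 × (1.8 − 2.1) + 0.5 × 3.4
   = 1.5 + 2.1 − 0.45 + 1.7 = 4.85
Deviation = 3.17 − 4.85 = -1.68 pp.

-1.68 pp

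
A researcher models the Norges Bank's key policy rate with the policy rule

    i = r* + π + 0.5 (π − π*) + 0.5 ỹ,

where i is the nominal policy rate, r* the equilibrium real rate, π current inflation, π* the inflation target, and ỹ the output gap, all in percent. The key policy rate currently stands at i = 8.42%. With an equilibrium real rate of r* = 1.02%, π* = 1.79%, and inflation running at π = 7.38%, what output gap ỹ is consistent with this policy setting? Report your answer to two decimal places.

-5.55%

0.5 ỹ = 8.42 − 1.02 − 7.38 − 0.5 × (7.38 − 1.79) = -2.775
ỹ = -2.775 / 0.5 = -5.55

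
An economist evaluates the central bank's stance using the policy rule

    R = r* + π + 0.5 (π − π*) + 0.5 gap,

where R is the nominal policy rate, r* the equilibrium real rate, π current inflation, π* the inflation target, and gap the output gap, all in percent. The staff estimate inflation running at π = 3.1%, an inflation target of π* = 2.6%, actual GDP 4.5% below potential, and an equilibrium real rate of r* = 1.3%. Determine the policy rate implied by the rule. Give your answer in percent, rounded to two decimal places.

2.40%

Output 4.5% below potential → gap = -4.5.
R = 1.3 + 3.1 + 0.5 × (3.1 − 2.6) + 0.5 × (-4.5)
   = 1.3 + 3.1 + 0.25 − 2.25 = 2.40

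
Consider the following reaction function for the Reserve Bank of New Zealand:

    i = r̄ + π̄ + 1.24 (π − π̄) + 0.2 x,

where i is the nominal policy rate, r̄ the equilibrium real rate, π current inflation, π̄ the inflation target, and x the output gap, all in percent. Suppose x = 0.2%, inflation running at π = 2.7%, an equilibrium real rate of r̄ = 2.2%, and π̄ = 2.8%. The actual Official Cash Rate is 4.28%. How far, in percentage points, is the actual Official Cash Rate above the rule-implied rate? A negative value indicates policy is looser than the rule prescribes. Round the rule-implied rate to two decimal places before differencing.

-0.64 pp

i = 2.2 + 2.8 + 1.24 × (2.7 − 2.8) + 0.2 × 0.2
   = 2.2 + 2.8 − 0.124 + 0.04 = 4.92
Deviation = 4.28 − 4.92 = -0.64 pp.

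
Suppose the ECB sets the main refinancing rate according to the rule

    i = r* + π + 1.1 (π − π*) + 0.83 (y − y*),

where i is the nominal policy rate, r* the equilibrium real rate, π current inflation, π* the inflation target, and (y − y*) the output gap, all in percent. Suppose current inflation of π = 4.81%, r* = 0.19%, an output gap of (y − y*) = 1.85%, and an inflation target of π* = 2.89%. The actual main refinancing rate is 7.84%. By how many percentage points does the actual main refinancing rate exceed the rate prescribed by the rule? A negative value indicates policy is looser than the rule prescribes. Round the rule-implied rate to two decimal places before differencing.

-0.81 pp

i = 0.19 + 4.81 + 1.1 × (4.81 − 2.89) + 0.83 × 1.85
   = 0.19 + 4.81 + 2.112 + 1.5355 = 8.65
Deviation = 7.84 − 8.65 = -0.81 pp.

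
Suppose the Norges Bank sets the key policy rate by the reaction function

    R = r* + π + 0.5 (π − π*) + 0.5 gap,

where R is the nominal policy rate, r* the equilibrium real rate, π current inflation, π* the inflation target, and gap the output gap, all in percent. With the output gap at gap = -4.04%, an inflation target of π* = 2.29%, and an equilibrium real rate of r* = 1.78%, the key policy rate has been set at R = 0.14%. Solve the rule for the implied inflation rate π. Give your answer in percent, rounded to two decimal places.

Collecting π: R = r* + (1 + 0.5) π − 0.5 π* + 0.5 gap
1.5 π = 0.14 − 1.78 + 0.5 × 2.29 − 0.5 × (-4.04) = 1.525
π = 1.525 / 1.5 = 1.02

1.02%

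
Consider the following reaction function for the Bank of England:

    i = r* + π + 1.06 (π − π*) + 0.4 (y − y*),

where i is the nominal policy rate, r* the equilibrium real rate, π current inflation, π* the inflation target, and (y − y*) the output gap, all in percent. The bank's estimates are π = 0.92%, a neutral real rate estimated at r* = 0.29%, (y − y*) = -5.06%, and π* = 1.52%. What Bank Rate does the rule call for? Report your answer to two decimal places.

i = 0.29 + 0.92 + 1.06 × (0.92 − 1.52) + 0.4 × (-5.06)
   = 0.29 + 0.92 − 0.636 − 2.024 = -1.45

-1.45%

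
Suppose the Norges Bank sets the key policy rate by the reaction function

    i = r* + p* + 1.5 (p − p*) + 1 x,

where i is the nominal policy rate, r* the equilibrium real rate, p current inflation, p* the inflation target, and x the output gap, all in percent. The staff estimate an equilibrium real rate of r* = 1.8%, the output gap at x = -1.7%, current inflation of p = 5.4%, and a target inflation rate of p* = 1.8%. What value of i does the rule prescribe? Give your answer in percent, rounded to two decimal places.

i = 1.8 + 1.8 + 1.5 × (5.4 − 1.8) + 1 × (-1.7)
   = 1.8 + 1.8 + 5.4 − 1.7 = 7.30

7.30%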